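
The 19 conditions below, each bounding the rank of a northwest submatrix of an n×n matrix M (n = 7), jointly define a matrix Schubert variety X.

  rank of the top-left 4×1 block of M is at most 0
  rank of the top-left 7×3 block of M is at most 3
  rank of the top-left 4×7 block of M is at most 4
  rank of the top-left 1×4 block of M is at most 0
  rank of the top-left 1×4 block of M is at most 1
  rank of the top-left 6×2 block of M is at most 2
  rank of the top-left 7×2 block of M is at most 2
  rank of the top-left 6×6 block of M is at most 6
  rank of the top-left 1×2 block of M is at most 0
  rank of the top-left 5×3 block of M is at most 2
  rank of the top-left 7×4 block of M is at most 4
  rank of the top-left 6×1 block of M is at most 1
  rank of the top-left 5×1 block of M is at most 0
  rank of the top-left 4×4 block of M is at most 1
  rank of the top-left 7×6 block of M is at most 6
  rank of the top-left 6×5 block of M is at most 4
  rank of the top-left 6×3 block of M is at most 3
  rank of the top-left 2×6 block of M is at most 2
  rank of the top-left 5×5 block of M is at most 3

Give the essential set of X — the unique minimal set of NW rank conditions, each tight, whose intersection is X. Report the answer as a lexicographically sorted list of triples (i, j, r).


The tightest implied rank at each (i,j), from the 19 conditions:

  0  0  0  0  1  1  1
  0  1  1  1  2  2  2
  0  1  1  1  2  3  3
  0  1  1  1  2  3  4
  0  1  2  2  3  4  5
  1  2  3  3  4  5  6
  1  2  3  4  5  6  7

so w = (5, 2, 6, 7, 3, 1, 4).

3 SE-corners of the 12-cell Rothe diagram give Ess(w):

[(1, 4, 0), (4, 4, 1), (5, 1, 0)]


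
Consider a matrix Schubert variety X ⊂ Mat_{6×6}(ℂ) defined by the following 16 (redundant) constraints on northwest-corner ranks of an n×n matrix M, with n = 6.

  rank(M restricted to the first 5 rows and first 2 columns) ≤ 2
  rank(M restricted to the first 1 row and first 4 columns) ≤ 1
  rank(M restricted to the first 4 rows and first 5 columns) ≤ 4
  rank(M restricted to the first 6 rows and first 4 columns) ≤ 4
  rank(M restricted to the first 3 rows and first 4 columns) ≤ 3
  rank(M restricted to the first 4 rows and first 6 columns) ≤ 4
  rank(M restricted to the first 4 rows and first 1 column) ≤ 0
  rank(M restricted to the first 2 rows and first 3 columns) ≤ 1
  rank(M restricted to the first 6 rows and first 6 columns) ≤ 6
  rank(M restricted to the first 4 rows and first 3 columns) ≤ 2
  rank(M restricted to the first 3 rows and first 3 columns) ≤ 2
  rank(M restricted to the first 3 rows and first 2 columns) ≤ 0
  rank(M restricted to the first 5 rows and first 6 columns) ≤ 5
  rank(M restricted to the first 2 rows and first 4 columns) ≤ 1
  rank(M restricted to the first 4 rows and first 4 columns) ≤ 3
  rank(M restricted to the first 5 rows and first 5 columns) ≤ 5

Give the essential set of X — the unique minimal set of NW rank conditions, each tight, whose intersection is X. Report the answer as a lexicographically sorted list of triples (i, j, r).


Reconstructing r_w from the 16 given conditions:

  i=1: 0 | 0 | 1 | 1 | 1 | 1
  i=2: 0 | 0 | 1 | 1 | 2 | 2
  i=3: 0 | 0 | 1 | 2 | 3 | 3
  i=4: 0 | 1 | 2 | 3 | 4 | 4
  i=5: 1 | 2 | 3 | 4 | 5 | 5
  i=6: 1 | 2 | 3 | 4 | 5 | 6

reading off 1-entries of Δ²R: w = (3, 5, 4, 2, 1, 6).

ℓ(w)=8; the 3 essential cells (i,j,r):

[(2, 4, 1), (3, 2, 0), (4, 1, 0)]


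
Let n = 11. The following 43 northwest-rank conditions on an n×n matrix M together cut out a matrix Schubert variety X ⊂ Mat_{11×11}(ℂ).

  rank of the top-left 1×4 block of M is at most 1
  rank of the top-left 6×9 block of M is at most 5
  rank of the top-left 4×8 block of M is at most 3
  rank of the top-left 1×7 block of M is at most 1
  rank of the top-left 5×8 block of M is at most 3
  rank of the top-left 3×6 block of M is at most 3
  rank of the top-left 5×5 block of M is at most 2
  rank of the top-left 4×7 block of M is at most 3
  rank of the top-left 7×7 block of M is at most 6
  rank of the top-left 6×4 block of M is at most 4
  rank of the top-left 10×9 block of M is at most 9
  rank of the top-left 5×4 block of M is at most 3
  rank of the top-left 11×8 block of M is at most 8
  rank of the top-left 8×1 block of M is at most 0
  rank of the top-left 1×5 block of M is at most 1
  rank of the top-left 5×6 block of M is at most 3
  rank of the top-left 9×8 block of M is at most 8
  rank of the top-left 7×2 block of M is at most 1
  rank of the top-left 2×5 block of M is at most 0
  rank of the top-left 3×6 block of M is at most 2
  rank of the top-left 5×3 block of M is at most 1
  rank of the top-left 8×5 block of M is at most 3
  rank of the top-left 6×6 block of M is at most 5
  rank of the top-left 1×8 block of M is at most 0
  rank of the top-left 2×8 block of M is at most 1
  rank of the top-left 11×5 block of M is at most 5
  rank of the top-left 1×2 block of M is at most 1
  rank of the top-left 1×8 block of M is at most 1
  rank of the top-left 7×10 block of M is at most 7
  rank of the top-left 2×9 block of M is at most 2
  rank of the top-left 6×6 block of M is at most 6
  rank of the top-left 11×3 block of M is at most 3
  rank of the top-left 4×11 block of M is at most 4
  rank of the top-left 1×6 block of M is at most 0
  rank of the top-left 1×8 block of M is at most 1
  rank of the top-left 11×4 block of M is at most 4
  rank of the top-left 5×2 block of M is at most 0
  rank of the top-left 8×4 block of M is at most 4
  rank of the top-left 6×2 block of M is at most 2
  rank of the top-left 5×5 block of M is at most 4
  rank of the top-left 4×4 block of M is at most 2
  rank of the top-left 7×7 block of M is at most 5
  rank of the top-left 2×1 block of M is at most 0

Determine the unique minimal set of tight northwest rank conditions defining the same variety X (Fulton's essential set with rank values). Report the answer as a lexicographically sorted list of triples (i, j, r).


Rank table r_w(11×11) implied by the 43 constraints:

  row 1: 0  0  0  0  0  0  0  0  1  1  1
  row 2: 0  0  0  0  0  1  1  1  2  2  2
  row 3: 0  0  1  1  1  2  2  2  3  3  3
  row 4: 0  0  1  2  2  3  3  3  4  4  4
  row 5: 0  0  1  2  2  3  3  3  4  5  5
  row 6: 0  1  2  3  3  4  4  4  5  6  6
  row 7: 0  1  2  3  3  4  5  5  6  7  7
  row 8: 0  1  2  3  3  4  5  6  7  8  8
  row 9: 1  2  3  4  4  5  6  7  8  9  9
  row 10: 1  2  3  4  5  6  7  8  9  10  10
  row 11: 1  2  3  4  5  6  7  8  9  10  11

hence w(1..11) = (9, 6, 3, 4, 10, 2, 7, 8, 1, 5, 11).

7 SE-corners of the 27-cell Rothe diagram give Ess(w):

[(1, 8, 0), (2, 5, 0), (5, 2, 0), (5, 5, 2), (5, 8, 3), (8, 1, 0), (8, 5, 3)]


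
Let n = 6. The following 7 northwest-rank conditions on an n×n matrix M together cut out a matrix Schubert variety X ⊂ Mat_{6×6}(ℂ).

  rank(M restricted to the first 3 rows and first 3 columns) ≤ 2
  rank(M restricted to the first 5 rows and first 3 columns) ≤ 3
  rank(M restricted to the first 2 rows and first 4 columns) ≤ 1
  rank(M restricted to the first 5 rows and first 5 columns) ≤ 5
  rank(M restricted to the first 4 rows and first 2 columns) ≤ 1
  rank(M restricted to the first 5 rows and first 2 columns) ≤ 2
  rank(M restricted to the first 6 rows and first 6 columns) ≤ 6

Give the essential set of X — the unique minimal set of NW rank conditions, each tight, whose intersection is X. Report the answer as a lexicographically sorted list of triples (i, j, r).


Reconstructing r_w from the 7 given conditions:

  i=1: 1, 1, 1, 1, 1, 1
  i=2: 1, 1, 1, 1, 2, 2
  i=3: 1, 1, 2, 2, 3, 3
  i=4: 1, 1, 2, 3, 4, 4
  i=5: 1, 2, 3, 4, 5, 5
  i=6: 1, 2, 3, 4, 5, 6

hence w(1..6) = (1, 5, 3, 4, 2, 6).

Rothe diagram D(w) (5 cells), 2 SE-corners (essential conditions):

[(2, 4, 1), (4, 2, 1)]


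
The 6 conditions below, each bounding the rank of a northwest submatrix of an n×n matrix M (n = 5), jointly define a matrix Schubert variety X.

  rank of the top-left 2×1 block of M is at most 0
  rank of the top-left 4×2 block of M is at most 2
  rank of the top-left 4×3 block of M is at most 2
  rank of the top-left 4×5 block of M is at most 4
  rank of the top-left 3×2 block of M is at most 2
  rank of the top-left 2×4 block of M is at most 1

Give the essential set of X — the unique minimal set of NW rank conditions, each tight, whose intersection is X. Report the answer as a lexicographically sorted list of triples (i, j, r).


Rank table r_w(5×5) implied by the 6 constraints:

  0 | 1 | 1 | 1 | 1
  0 | 1 | 1 | 1 | 2
  1 | 2 | 2 | 2 | 3
  1 | 2 | 2 | 3 | 4
  1 | 2 | 3 | 4 | 5

reading off 1-entries of Δ²R: w = (2, 5, 1, 4, 3).

D(w) has 5 cells with 3 SE-corners; essential set:

[(2, 1, 0), (2, 4, 1), (4, 3, 2)]


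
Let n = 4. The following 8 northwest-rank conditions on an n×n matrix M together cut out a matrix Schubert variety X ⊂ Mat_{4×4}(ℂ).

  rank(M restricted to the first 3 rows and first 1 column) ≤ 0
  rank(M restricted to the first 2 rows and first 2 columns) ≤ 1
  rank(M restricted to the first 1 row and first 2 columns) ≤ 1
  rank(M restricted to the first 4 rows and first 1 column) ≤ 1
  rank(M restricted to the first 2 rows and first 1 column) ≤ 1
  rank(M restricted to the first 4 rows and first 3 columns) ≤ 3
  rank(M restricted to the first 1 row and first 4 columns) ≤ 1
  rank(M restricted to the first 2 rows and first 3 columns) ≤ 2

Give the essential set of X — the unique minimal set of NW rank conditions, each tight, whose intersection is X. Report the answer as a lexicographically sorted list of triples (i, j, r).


The tightest implied rank at each (i,j), from the 8 conditions:

  0  1  1  1
  0  1  2  2
  0  1  2  3
  1  2  3  4

second differences of R give the permutation w = (2, 3, 4, 1).

Fulton essential set (1 of the 3 Rothe cells):

[(3, 1, 0)]


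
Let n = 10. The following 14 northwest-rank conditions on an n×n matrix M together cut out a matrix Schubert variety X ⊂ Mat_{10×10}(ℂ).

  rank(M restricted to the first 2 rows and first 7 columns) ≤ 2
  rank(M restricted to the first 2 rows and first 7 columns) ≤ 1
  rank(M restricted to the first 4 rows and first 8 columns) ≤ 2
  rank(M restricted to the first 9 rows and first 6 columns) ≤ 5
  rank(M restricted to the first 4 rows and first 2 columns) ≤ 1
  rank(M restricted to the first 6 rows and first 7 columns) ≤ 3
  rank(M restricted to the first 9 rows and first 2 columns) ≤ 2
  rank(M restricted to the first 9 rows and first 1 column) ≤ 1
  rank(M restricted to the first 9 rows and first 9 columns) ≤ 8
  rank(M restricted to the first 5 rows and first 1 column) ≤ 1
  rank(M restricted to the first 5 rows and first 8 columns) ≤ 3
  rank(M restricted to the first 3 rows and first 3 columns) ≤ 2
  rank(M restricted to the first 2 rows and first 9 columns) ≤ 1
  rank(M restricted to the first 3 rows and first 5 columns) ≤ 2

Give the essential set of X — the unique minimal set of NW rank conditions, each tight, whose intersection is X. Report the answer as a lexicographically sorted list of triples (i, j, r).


The tightest implied rank at each (i,j), from the 14 conditions:

  i=1: 1, 1, 1, 1, 1, 1, 1, 1, 1, 1
  i=2: 1, 1, 1, 1, 1, 1, 1, 1, 1, 2
  i=3: 1, 1, 2, 2, 2, 2, 2, 2, 2, 3
  i=4: 1, 1, 2, 2, 2, 2, 2, 2, 3, 4
  i=5: 1, 2, 3, 3, 3, 3, 3, 3, 4, 5
  i=6: 1, 2, 3, 3, 3, 3, 3, 4, 5, 6
  i=7: 1, 2, 3, 4, 4, 4, 4, 5, 6, 7
  i=8: 1, 2, 3, 4, 5, 5, 5, 6, 7, 8
  i=9: 1, 2, 3, 4, 5, 5, 6, 7, 8, 9
  i=10: 1, 2, 3, 4, 5, 6, 7, 8, 9, 10

the unique w with this rank table is (1, 10, 3, 9, 2, 8, 4, 5, 7, 6).

Fulton essential set (5 of the 20 Rothe cells):

[(2, 9, 1), (4, 2, 1), (4, 8, 2), (6, 7, 3), (9, 6, 5)]


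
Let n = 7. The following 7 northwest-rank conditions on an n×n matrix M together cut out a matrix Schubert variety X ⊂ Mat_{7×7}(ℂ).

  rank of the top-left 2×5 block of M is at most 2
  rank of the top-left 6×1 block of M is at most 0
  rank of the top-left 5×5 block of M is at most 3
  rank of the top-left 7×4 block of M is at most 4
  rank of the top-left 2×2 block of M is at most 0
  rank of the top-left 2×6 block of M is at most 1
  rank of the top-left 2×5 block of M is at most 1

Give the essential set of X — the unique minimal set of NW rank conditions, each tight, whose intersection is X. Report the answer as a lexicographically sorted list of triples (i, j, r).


Computing R[i][j] = min implied NW-rank bound (n=7, 7 conditions):

  0 0 1 1 1 1 1
  0 0 1 1 1 1 2
  0 1 2 2 2 2 3
  0 1 2 3 3 3 4
  0 1 2 3 3 4 5
  0 1 2 3 4 5 6
  1 2 3 4 5 6 7

second differences of R give the permutation w = (3, 7, 2, 4, 6, 5, 1).

|D(w)|=12, |Ess(w)|=4:

[(2, 2, 0), (2, 6, 1), (5, 5, 3), (6, 1, 0)]


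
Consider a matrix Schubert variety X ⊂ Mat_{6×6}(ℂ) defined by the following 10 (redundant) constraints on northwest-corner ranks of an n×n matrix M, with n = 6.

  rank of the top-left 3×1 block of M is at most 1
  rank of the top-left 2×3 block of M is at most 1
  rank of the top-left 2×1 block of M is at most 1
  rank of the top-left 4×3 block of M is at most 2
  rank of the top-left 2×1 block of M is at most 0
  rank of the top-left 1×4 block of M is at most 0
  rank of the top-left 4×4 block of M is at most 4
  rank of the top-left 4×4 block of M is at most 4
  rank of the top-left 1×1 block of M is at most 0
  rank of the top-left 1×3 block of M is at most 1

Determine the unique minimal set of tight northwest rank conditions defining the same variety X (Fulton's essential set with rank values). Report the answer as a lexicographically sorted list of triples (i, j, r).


Reconstructing r_w from the 10 given conditions:

  i=1: 0  0  0  0  1  1
  i=2: 0  1  1  1  2  2
  i=3: 1  2  2  2  3  3
  i=4: 1  2  2  3  4  4
  i=5: 1  2  3  4  5  5
  i=6: 1  2  3  4  5  6

hence w(1..6) = (5, 2, 1, 4, 3, 6).

D(w) has 6 cells with 3 SE-corners; essential set:

[(1, 4, 0), (2, 1, 0), (4, 3, 2)]


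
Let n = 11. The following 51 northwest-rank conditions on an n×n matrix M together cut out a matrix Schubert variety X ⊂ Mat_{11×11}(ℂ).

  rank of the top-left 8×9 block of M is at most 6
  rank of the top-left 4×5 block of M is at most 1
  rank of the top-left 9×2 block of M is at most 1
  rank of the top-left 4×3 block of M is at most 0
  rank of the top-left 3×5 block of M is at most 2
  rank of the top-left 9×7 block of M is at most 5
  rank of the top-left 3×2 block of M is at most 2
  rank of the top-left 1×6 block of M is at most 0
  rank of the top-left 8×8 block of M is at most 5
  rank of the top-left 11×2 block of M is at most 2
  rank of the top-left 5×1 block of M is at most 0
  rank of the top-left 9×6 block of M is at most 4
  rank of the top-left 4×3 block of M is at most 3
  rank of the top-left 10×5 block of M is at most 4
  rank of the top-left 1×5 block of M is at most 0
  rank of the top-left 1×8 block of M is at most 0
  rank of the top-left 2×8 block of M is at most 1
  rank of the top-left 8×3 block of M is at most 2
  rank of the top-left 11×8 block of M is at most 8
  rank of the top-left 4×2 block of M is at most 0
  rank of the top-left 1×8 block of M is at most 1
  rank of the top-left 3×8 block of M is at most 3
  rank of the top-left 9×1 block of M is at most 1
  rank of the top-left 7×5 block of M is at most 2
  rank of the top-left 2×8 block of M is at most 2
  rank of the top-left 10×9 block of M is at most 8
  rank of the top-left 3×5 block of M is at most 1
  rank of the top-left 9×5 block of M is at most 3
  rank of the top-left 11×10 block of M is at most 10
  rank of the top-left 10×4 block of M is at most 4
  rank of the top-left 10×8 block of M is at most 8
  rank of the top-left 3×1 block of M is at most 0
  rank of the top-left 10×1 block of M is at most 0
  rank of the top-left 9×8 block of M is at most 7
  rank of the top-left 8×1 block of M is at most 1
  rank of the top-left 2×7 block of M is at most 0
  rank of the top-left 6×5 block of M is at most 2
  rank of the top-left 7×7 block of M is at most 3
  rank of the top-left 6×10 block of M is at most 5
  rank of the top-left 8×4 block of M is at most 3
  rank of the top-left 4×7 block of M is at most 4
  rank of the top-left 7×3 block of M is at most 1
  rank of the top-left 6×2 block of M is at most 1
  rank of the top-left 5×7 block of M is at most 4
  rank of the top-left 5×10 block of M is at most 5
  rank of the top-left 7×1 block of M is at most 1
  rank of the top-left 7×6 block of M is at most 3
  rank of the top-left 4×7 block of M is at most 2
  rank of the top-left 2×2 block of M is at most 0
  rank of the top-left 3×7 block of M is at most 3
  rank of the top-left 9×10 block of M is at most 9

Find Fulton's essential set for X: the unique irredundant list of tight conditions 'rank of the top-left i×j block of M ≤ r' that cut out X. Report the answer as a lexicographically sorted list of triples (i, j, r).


Reconstructing r_w from the 51 given conditions:

  i=1: 0 0 0 0 0 0 0 0 1 1 1
  i=2: 0 0 0 0 0 0 0 1 2 2 2
  i=3: 0 0 0 1 1 1 1 2 3 3 3
  i=4: 0 0 0 1 1 2 2 3 4 4 4
  i=5: 0 1 1 2 2 3 3 4 5 5 5
  i=6: 0 1 1 2 2 3 3 4 5 5 6
  i=7: 0 1 1 2 2 3 3 4 5 6 7
  i=8: 0 1 2 3 3 4 4 5 6 7 8
  i=9: 0 1 2 3 3 4 5 6 7 8 9
  i=10: 0 1 2 3 4 5 6 7 8 9 10
  i=11: 1 2 3 4 5 6 7 8 9 10 11

second differences of R give the permutation w = (9, 8, 4, 6, 2, 11, 10, 3, 7, 5, 1).

|D(w)|=36, |Ess(w)|=10:

[(1, 8, 0), (2, 7, 0), (4, 3, 0), (4, 5, 1), (6, 10, 5), (7, 3, 1), (7, 5, 2), (7, 7, 3), (9, 5, 3), (10, 1, 0)]


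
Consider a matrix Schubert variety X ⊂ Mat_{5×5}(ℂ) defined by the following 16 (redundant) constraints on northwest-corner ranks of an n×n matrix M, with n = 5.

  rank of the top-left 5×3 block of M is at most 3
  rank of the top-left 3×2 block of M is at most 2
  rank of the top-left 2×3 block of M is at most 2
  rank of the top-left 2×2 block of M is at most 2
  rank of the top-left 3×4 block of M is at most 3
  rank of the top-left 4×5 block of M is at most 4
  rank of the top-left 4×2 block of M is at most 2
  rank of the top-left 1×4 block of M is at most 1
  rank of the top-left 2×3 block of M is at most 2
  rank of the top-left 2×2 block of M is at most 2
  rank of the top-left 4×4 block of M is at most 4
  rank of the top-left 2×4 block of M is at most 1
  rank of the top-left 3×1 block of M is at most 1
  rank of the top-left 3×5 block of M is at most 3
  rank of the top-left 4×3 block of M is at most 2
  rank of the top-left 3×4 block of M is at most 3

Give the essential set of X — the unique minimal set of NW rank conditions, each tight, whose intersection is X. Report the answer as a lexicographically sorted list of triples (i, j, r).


The tightest implied rank at each (i,j), from the 16 conditions:

  R[1]: 1, 1, 1, 1, 1
  R[2]: 1, 1, 1, 1, 2
  R[3]: 1, 2, 2, 2, 3
  R[4]: 1, 2, 2, 3, 4
  R[5]: 1, 2, 3, 4, 5

second differences of R give the permutation w = (1, 5, 2, 4, 3).

Rothe diagram D(w) (4 cells), 2 SE-corners (essential conditions):

[(2, 4, 1), (4, 3, 2)]


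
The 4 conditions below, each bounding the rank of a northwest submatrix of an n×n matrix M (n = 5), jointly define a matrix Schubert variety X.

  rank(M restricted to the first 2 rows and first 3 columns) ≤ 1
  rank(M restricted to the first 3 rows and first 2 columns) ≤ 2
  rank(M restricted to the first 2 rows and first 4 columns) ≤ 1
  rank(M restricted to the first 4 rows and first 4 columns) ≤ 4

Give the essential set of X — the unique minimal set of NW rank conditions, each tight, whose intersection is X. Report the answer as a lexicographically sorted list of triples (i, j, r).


Rank table r_w(5×5) implied by the 4 constraints:

  row 1: 1  1  1  1  1
  row 2: 1  1  1  1  2
  row 3: 1  2  2  2  3
  row 4: 1  2  3  3  4
  row 5: 1  2  3  4  5

so w = (1, 5, 2, 3, 4).

1 SE-corner of the 3-cell Rothe diagram gives Ess(w):

[(2, 4, 1)]


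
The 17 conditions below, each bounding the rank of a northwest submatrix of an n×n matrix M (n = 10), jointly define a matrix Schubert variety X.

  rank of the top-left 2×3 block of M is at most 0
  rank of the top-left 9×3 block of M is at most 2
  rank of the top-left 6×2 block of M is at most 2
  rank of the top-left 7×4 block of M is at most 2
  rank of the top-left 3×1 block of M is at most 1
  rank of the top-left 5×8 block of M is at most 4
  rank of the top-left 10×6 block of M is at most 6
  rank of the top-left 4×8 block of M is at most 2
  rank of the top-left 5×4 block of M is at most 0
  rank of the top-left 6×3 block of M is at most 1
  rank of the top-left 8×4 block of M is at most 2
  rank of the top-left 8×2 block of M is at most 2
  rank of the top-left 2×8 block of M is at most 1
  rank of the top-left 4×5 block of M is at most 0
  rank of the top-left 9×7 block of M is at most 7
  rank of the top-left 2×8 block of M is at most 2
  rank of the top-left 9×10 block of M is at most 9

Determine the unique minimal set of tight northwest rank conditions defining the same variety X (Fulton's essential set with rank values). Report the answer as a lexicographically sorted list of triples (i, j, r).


Propagating the 17 rank bounds to every northwest block:

  i=1: 0  0  0  0  0  1  1  1  1  1
  i=2: 0  0  0  0  0  1  1  1  2  2
  i=3: 0  0  0  0  0  1  2  2  3  3
  i=4: 0  0  0  0  0  1  2  2  3  4
  i=5: 0  0  0  0  1  2  3  3  4  5
  i=6: 1  1  1  1  2  3  4  4  5  6
  i=7: 1  2  2  2  3  4  5  5  6  7
  i=8: 1  2  2  2  3  4  5  6  7  8
  i=9: 1  2  2  3  4  5  6  7  8  9
  i=10: 1  2  3  4  5  6  7  8  9  10

so w = (6, 9, 7, 10, 5, 1, 2, 8, 4, 3).

ℓ(w)=30; the 6 essential cells (i,j,r):

[(2, 8, 1), (4, 5, 0), (4, 8, 2), (5, 4, 0), (8, 4, 2), (9, 3, 2)]


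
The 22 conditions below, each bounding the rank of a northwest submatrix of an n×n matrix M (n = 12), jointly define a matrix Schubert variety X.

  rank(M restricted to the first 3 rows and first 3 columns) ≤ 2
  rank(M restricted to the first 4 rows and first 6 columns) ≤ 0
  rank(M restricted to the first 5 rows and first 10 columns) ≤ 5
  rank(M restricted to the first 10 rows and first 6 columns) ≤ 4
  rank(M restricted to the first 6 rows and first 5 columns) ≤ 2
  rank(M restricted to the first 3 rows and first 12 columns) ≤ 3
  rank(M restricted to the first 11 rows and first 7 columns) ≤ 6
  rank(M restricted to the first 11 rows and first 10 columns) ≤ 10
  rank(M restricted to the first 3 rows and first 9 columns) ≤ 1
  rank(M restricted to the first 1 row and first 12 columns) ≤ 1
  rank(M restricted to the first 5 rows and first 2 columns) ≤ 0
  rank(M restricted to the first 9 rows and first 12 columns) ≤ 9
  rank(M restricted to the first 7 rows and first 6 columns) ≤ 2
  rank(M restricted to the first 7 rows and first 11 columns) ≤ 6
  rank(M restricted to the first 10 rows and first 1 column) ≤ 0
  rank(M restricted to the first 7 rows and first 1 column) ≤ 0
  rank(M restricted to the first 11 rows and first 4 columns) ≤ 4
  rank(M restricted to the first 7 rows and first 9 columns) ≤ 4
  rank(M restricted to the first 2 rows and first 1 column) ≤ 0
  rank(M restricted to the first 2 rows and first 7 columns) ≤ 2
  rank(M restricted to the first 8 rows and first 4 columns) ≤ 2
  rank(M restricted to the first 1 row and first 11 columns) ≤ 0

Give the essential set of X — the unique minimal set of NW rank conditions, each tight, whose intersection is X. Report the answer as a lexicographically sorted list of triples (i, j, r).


Recovering R(i,j) via the rank-extension bound from the 22 conditions:

  row 1: 0 | 0 | 0 | 0 | 0 | 0 | 0 | 0 | 0 | 0 | 0 | 1
  row 2: 0 | 0 | 0 | 0 | 0 | 0 | 1 | 1 | 1 | 1 | 1 | 2
  row 3: 0 | 0 | 0 | 0 | 0 | 0 | 1 | 1 | 1 | 2 | 2 | 3
  row 4: 0 | 0 | 0 | 0 | 0 | 0 | 1 | 2 | 2 | 3 | 3 | 4
  row 5: 0 | 0 | 1 | 1 | 1 | 1 | 2 | 3 | 3 | 4 | 4 | 5
  row 6: 0 | 1 | 2 | 2 | 2 | 2 | 3 | 4 | 4 | 5 | 5 | 6
  row 7: 0 | 1 | 2 | 2 | 2 | 2 | 3 | 4 | 4 | 5 | 6 | 7
  row 8: 0 | 1 | 2 | 2 | 3 | 3 | 4 | 5 | 5 | 6 | 7 | 8
  row 9: 0 | 1 | 2 | 3 | 4 | 4 | 5 | 6 | 6 | 7 | 8 | 9
  row 10: 0 | 1 | 2 | 3 | 4 | 4 | 5 | 6 | 7 | 8 | 9 | 10
  row 11: 1 | 2 | 3 | 4 | 5 | 5 | 6 | 7 | 8 | 9 | 10 | 11
  row 12: 1 | 2 | 3 | 4 | 5 | 6 | 7 | 8 | 9 | 10 | 11 | 12

the unique w with this rank table is (12, 7, 10, 8, 3, 2, 11, 5, 4, 9, 1, 6).

ℓ(w)=44; the 9 essential cells (i,j,r):

[(1, 11, 0), (3, 9, 1), (4, 6, 0), (5, 2, 0), (7, 6, 2), (7, 9, 4), (8, 4, 2), (10, 1, 0), (10, 6, 4)]


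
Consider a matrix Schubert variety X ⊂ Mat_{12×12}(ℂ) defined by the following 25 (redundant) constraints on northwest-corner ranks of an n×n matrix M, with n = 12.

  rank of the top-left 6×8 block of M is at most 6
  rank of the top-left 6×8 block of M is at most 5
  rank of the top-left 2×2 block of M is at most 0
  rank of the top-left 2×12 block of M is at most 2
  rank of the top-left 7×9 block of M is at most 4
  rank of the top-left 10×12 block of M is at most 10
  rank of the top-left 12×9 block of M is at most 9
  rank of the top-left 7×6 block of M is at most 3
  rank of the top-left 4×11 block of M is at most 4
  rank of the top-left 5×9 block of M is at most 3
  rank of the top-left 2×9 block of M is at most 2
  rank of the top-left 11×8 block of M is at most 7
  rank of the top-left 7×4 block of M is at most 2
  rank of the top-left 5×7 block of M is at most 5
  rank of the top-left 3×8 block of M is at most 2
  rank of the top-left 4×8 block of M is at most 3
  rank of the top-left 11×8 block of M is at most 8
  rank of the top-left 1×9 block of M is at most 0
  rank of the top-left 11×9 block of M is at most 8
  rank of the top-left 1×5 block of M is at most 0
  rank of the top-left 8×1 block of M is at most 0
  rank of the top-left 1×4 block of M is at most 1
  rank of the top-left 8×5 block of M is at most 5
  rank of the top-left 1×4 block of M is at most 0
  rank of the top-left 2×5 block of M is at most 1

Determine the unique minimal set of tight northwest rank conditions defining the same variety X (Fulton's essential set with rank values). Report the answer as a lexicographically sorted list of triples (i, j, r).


The tightest implied rank at each (i,j), from the 25 conditions:

  row 1: 0  0  0  0  0  0  0  0  0  1  1  1
  row 2: 0  0  1  1  1  1  1  1  1  2  2  2
  row 3: 0  1  2  2  2  2  2  2  2  3  3  3
  row 4: 0  1  2  2  3  3  3  3  3  4  4  4
  row 5: 0  1  2  2  3  3  3  3  3  4  5  5
  row 6: 0  1  2  2  3  3  4  4  4  5  6  6
  row 7: 0  1  2  2  3  3  4  4  4  5  6  7
  row 8: 0  1  2  3  4  4  5  5  5  6  7  8
  row 9: 1  2  3  4  5  5  6  6  6  7  8  9
  row 10: 1  2  3  4  5  6  7  7  7  8  9  10
  row 11: 1  2  3  4  5  6  7  7  8  9  10  11
  row 12: 1  2  3  4  5  6  7  8  9  10  11  12

hence w(1..12) = (10, 3, 2, 5, 11, 7, 12, 4, 1, 6, 9, 8).

ℓ(w)=30; the 8 essential cells (i,j,r):

[(1, 9, 0), (2, 2, 0), (5, 9, 3), (7, 4, 2), (7, 6, 3), (7, 9, 4), (8, 1, 0), (11, 8, 7)]


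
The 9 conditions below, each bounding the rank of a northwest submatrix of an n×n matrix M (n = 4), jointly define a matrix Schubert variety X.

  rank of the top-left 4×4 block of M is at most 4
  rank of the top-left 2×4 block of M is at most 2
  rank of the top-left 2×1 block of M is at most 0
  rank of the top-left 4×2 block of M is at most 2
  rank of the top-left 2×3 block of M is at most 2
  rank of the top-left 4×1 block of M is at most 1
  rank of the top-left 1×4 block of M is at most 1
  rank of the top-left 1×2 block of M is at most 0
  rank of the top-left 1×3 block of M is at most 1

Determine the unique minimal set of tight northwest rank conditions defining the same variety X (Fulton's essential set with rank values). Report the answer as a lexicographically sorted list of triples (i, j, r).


Computing R[i][j] = min implied NW-rank bound (n=4, 9 conditions):

  i=1: 0 | 0 | 1 | 1
  i=2: 0 | 1 | 2 | 2
  i=3: 1 | 2 | 3 | 3
  i=4: 1 | 2 | 3 | 4

reading off 1-entries of Δ²R: w = (3, 2, 1, 4).

ℓ(w)=3; the 2 essential cells (i,j,r):

[(1, 2, 0), (2, 1, 0)]


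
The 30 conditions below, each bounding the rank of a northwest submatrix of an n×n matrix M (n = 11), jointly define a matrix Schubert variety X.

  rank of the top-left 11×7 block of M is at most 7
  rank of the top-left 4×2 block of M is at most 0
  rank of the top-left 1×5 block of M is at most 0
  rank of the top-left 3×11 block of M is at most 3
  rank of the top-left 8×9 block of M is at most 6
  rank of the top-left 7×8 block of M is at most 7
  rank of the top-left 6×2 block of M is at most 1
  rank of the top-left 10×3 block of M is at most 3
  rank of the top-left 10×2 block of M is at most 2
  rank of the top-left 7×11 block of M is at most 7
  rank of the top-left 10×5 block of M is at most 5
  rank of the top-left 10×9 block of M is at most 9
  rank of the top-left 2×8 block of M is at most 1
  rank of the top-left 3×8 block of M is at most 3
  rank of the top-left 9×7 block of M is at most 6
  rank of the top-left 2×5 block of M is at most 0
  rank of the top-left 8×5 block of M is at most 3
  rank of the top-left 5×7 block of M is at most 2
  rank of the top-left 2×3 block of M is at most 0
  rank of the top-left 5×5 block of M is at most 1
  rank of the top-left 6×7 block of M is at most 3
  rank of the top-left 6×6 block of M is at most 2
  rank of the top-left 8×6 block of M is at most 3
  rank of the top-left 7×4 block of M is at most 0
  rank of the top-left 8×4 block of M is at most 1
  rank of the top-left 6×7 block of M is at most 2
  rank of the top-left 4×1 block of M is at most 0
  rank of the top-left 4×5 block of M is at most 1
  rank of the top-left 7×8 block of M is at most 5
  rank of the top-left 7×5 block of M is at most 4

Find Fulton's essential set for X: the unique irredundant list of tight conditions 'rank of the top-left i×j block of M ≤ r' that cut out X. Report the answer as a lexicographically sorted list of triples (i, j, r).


Computing R[i][j] = min implied NW-rank bound (n=11, 30 conditions):

  i=1: 0 0 0 0 0 1 1 1 1 1 1
  i=2: 0 0 0 0 0 1 1 1 2 2 2
  i=3: 0 0 0 0 1 2 2 2 3 3 3
  i=4: 0 0 0 0 1 2 2 3 4 4 4
  i=5: 0 0 0 0 1 2 2 3 4 5 5
  i=6: 0 0 0 0 1 2 2 3 4 5 6
  i=7: 0 0 0 0 1 2 3 4 5 6 7
  i=8: 1 1 1 1 2 3 4 5 6 7 8
  i=9: 1 2 2 2 3 4 5 6 7 8 9
  i=10: 1 2 3 3 4 5 6 7 8 9 10
  i=11: 1 2 3 4 5 6 7 8 9 10 11

reading off 1-entries of Δ²R: w = (6, 9, 5, 8, 10, 11, 7, 1, 2, 3, 4).

4 SE-corners of the 35-cell Rothe diagram give Ess(w):

[(2, 5, 0), (2, 8, 1), (6, 7, 2), (7, 4, 0)]


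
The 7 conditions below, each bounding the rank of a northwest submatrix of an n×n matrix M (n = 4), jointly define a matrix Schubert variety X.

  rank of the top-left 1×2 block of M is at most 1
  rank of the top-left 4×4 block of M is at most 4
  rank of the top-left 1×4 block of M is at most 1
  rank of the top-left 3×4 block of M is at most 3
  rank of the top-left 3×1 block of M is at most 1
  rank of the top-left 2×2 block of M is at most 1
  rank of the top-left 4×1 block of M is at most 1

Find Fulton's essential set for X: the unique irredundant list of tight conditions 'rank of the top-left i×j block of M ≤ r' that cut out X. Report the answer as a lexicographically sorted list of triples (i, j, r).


Recovering R(i,j) via the rank-extension bound from the 7 conditions:

  1, 1, 1, 1
  1, 1, 2, 2
  1, 2, 3, 3
  1, 2, 3, 4

giving w = (1, 3, 2, 4) via Δ²R.

ℓ(w)=1; the 1 essential cell (i,j,r):

[(2, 2, 1)]


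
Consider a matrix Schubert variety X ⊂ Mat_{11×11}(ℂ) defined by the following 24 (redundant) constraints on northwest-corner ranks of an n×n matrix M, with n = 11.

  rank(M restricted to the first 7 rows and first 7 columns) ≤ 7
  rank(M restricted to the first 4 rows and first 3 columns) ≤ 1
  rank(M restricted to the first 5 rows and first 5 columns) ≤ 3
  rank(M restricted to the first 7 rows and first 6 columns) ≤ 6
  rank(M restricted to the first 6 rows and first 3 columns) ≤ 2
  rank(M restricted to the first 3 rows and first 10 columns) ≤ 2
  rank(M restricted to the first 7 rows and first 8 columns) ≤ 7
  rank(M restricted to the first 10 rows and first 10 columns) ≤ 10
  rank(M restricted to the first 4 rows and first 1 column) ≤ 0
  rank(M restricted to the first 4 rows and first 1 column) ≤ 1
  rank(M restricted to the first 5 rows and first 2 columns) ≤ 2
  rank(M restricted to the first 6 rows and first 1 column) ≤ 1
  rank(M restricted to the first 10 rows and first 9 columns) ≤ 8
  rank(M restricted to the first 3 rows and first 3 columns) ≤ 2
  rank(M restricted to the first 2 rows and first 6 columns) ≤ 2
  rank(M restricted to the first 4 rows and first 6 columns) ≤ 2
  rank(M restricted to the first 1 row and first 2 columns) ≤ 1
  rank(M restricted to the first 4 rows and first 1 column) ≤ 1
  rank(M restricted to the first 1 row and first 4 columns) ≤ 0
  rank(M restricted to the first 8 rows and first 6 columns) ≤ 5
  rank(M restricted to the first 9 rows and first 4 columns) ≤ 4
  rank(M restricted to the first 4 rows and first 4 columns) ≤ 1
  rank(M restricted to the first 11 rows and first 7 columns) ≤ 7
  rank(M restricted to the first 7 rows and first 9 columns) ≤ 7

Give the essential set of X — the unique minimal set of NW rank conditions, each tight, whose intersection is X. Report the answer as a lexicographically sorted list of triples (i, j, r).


Rank table r_w(11×11) implied by the 24 constraints:

  0 0 0 0 1 1 1 1 1 1 1
  0 1 1 1 2 2 2 2 2 2 2
  0 1 1 1 2 2 2 2 2 2 3
  0 1 1 1 2 2 3 3 3 3 4
  1 2 2 2 3 3 4 4 4 4 5
  1 2 2 3 4 4 5 5 5 5 6
  1 2 3 4 5 5 6 6 6 6 7
  1 2 3 4 5 5 6 7 7 7 8
  1 2 3 4 5 6 7 8 8 8 9
  1 2 3 4 5 6 7 8 8 9 10
  1 2 3 4 5 6 7 8 9 10 11

hence w(1..11) = (5, 2, 11, 7, 1, 4, 3, 8, 6, 10, 9).

8 SE-corners of the 20-cell Rothe diagram give Ess(w):

[(1, 4, 0), (3, 10, 2), (4, 1, 0), (4, 4, 1), (4, 6, 2), (6, 3, 2), (8, 6, 5), (10, 9, 8)]


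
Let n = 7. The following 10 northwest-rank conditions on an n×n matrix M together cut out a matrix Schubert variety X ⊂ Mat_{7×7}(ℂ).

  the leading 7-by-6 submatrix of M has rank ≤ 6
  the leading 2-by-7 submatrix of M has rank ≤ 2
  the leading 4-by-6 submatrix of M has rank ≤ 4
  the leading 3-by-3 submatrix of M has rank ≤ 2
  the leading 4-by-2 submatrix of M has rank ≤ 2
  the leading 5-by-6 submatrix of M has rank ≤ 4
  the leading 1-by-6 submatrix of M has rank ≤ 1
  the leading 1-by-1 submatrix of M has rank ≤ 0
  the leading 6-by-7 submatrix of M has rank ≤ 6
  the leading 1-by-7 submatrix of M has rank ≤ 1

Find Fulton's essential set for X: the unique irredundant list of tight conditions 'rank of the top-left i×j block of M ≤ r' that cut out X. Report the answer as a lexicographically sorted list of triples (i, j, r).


The tightest implied rank at each (i,j), from the 10 conditions:

  0 1 1 1 1 1 1
  1 2 2 2 2 2 2
  1 2 2 3 3 3 3
  1 2 3 4 4 4 4
  1 2 3 4 4 4 5
  1 2 3 4 5 5 6
  1 2 3 4 5 6 7

reading off 1-entries of Δ²R: w = (2, 1, 4, 3, 7, 5, 6).

Rothe diagram D(w) (4 cells), 3 SE-corners (essential conditions):

[(1, 1, 0), (3, 3, 2), (5, 6, 4)]


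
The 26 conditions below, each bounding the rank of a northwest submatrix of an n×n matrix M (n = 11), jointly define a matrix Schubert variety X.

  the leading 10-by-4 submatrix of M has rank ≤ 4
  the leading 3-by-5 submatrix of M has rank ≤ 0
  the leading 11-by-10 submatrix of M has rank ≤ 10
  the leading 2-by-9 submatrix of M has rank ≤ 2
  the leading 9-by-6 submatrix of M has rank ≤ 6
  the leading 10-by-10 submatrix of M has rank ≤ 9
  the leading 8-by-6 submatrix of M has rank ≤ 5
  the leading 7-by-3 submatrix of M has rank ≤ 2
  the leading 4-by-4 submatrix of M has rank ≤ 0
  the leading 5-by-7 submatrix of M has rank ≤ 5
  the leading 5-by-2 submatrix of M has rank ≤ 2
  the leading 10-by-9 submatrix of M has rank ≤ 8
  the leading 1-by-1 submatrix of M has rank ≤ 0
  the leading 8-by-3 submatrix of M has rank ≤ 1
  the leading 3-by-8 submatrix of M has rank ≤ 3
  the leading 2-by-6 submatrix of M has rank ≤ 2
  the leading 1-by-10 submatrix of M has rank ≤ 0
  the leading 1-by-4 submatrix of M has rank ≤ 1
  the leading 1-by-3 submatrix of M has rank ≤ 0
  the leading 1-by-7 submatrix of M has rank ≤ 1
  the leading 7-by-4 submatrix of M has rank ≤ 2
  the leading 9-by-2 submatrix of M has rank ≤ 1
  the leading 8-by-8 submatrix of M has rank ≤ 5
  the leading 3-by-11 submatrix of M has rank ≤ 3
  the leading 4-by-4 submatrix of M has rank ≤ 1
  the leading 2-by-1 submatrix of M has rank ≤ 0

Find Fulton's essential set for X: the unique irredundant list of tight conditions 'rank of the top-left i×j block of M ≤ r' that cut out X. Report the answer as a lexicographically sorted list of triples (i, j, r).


Reconstructing r_w from the 26 given conditions:

  row 1: 0, 0, 0, 0, 0, 0, 0, 0, 0, 0, 1
  row 2: 0, 0, 0, 0, 0, 1, 1, 1, 1, 1, 2
  row 3: 0, 0, 0, 0, 0, 1, 2, 2, 2, 2, 3
  row 4: 0, 0, 0, 0, 1, 2, 3, 3, 3, 3, 4
  row 5: 1, 1, 1, 1, 2, 3, 4, 4, 4, 4, 5
  row 6: 1, 1, 1, 2, 3, 4, 5, 5, 5, 5, 6
  row 7: 1, 1, 1, 2, 3, 4, 5, 5, 6, 6, 7
  row 8: 1, 1, 1, 2, 3, 4, 5, 5, 6, 7, 8
  row 9: 1, 1, 2, 3, 4, 5, 6, 6, 7, 8, 9
  row 10: 1, 2, 3, 4, 5, 6, 7, 7, 8, 9, 10
  row 11: 1, 2, 3, 4, 5, 6, 7, 8, 9, 10, 11

second differences of R give the permutation w = (11, 6, 7, 5, 1, 4, 9, 10, 3, 2, 8).

Rothe diagram D(w) (33 cells), 6 SE-corners (essential conditions):

[(1, 10, 0), (3, 5, 0), (4, 4, 0), (8, 3, 1), (8, 8, 5), (9, 2, 1)]


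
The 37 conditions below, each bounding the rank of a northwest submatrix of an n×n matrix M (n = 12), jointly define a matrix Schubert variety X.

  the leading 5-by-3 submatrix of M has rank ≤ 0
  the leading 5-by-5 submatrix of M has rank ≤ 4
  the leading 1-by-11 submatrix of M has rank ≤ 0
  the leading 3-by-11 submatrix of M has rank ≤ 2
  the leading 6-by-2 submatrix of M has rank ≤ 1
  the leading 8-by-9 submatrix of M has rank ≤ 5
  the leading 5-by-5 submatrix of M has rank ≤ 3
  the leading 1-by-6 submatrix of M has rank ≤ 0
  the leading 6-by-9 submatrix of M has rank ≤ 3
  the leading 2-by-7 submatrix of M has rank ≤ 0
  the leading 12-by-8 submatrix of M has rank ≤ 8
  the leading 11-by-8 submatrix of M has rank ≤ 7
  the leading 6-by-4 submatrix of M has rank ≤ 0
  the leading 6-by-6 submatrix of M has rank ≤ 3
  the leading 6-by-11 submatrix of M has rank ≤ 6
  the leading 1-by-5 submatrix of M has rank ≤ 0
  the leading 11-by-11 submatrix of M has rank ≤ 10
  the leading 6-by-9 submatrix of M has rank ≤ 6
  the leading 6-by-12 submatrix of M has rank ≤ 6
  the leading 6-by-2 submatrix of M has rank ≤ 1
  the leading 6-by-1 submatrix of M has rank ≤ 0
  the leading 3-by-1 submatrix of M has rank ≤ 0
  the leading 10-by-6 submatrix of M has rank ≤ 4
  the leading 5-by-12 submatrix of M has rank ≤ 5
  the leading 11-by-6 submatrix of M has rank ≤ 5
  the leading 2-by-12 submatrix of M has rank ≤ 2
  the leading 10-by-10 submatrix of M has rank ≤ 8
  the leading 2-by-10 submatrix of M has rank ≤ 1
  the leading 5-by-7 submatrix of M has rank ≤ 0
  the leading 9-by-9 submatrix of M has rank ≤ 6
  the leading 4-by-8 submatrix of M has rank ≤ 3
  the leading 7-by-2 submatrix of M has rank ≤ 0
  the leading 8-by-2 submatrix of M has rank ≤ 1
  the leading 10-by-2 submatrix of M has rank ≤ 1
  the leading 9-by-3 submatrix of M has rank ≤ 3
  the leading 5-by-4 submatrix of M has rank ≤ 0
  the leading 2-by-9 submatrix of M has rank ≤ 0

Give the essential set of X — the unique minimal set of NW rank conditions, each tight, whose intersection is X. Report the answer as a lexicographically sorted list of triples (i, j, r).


Rank table r_w(12×12) implied by the 37 constraints:

  0 | 0 | 0 | 0 | 0 | 0 | 0 | 0 | 0 | 0 | 0 | 1
  0 | 0 | 0 | 0 | 0 | 0 | 0 | 0 | 0 | 1 | 1 | 2
  0 | 0 | 0 | 0 | 0 | 0 | 0 | 1 | 1 | 2 | 2 | 3
  0 | 0 | 0 | 0 | 0 | 0 | 0 | 1 | 2 | 3 | 3 | 4
  0 | 0 | 0 | 0 | 0 | 0 | 0 | 1 | 2 | 3 | 4 | 5
  0 | 0 | 0 | 0 | 1 | 1 | 1 | 2 | 3 | 4 | 5 | 6
  0 | 0 | 1 | 1 | 2 | 2 | 2 | 3 | 4 | 5 | 6 | 7
  1 | 1 | 2 | 2 | 3 | 3 | 3 | 4 | 5 | 6 | 7 | 8
  1 | 1 | 2 | 3 | 4 | 4 | 4 | 5 | 6 | 7 | 8 | 9
  1 | 1 | 2 | 3 | 4 | 4 | 5 | 6 | 7 | 8 | 9 | 10
  1 | 2 | 3 | 4 | 5 | 5 | 6 | 7 | 8 | 9 | 10 | 11
  1 | 2 | 3 | 4 | 5 | 6 | 7 | 8 | 9 | 10 | 11 | 12

giving w = (12, 10, 8, 9, 11, 5, 3, 1, 4, 7, 2, 6) via Δ²R.

Fulton essential set (7 of the 50 Rothe cells):

[(1, 11, 0), (2, 9, 0), (5, 7, 0), (6, 4, 0), (7, 2, 0), (10, 2, 1), (10, 6, 4)]
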